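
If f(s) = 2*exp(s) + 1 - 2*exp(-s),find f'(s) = (2*exp(2*s) + 2)*exp(-s)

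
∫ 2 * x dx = x^2 + C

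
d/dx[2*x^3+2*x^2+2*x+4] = 6*x^2 + 4*x + 2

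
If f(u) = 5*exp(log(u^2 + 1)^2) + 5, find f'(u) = 20*u*exp(log(u^2 + 1)^2)*log(u^2 + 1)/(u^2 + 1)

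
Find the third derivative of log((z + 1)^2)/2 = 2/(z^3 + 3*z^2 + 3*z + 1)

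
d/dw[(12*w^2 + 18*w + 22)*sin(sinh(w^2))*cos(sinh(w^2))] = 24*w^3*cos(2*sinh(w^2))*cosh(w^2) + 36*w^2*cos(2*sinh(w^2))*cosh(w^2) + 12*w*sin(2*sinh(w^2)) + 44*w*cos(2*sinh(w^2))*cosh(w^2) + 9*sin(2*sinh(w^2))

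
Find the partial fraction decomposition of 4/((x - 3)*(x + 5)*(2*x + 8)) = 1/(4*(x + 5)) - 2/(7*(x + 4)) + 1/(28*(x - 3))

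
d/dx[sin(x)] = cos(x)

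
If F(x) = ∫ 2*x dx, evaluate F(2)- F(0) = 4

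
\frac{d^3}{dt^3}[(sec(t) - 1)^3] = 3*(-1 + 8/cos(t) - 3/cos(t)^2 - 24/cos(t)^3 + 20/cos(t)^4)*sin(t)/cos(t)^2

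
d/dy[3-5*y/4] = -5/4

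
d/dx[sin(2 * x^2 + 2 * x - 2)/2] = (2*x + 1)*cos(2*(x^2 + x - 1))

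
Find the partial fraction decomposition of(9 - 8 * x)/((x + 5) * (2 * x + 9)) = 90/(2*x + 9) - 49/(x + 5)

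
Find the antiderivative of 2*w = w^2 + C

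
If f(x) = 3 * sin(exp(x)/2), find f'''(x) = 3*(-exp(2*x)*cos(exp(x)/2) - 6*exp(x)*sin(exp(x)/2) + 4*cos(exp(x)/2))*exp(x)/8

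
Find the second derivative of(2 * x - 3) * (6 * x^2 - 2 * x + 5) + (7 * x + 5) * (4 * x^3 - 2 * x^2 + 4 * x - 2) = 336*x^2 + 108*x - 8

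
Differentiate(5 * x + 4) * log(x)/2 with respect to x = (5*x*log(x) + 5*x + 4)/(2*x)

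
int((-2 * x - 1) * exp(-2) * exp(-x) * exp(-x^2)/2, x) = exp(-x^2 - x - 2)/2 + C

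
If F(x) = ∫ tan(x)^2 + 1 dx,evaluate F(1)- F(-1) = 2*tan(1)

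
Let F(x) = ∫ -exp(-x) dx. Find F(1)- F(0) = -1 + exp(-1)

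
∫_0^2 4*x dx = 8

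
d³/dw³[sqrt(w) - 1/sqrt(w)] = (3*w + 15)/(8*w^(7/2))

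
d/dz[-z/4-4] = -1/4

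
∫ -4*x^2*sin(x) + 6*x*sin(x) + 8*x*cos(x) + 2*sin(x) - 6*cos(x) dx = (4*x^2 - 6*x - 2)*cos(x) + C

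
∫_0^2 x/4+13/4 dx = 7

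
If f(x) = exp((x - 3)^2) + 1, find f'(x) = 2*x*exp(x^2 - 6*x + 9) - 6*exp(x^2 - 6*x + 9)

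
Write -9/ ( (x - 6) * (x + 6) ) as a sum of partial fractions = 3/(4*(x + 6)) - 3/(4*(x - 6))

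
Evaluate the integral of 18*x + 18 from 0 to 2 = 72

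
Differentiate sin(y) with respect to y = cos(y)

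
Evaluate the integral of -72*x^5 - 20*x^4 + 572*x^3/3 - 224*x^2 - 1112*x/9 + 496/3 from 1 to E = -3*(-4*E + exp(2)/3 + 7 + 2*exp(3))^2 - 8*E/3 + 2*exp(2)/9 + 4*exp(3)/3 + 778/9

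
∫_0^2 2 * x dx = 4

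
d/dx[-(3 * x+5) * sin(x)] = -3*x*cos(x) - 3*sin(x) - 5*cos(x)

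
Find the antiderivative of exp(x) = exp(x) + C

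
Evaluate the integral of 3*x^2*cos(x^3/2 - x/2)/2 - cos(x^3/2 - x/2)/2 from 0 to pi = -cos(pi^3/2)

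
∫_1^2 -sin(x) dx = -cos(1) + cos(2)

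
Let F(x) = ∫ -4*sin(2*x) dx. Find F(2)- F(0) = -2 + 2*cos(4)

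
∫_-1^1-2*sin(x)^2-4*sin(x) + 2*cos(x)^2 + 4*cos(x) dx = 4*(cos(1) + 2)*sin(1)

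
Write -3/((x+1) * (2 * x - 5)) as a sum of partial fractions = -6/(7*(2*x - 5)) + 3/(7*(x + 1))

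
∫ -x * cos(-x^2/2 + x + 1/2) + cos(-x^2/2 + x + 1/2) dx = sin(-x^2/2 + x + 1/2) + C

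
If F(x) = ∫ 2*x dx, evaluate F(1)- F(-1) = 0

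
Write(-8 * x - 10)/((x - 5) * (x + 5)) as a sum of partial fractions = -3/(x + 5) - 5/(x - 5)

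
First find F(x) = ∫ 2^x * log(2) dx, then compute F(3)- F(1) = 6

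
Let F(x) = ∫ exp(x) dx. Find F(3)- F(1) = -E + exp(3)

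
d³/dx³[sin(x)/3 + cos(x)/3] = sin(x)/3 - cos(x)/3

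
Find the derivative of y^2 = 2*y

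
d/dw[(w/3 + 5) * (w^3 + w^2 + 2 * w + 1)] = 4*w^3/3 + 16*w^2 + 34*w/3 + 31/3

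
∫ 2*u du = u^2 + C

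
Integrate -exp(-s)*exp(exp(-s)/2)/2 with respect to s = exp(exp(-s)/2) + C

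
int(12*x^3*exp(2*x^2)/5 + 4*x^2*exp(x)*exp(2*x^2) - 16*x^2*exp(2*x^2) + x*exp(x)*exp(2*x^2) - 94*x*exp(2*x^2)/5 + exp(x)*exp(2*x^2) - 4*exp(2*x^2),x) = (3*x^2/5 + x*exp(x) - 4*x - 5)*exp(2*x^2) + C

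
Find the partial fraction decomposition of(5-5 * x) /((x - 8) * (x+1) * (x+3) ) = 10/(11*(x + 3)) - 5/(9*(x + 1)) - 35/(99*(x - 8))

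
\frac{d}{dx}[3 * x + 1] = 3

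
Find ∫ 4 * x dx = 2*x^2 + C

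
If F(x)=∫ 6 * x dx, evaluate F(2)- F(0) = 12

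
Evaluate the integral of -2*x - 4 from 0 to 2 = -12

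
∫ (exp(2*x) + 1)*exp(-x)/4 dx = sinh(x)/2 + C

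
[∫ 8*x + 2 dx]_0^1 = 6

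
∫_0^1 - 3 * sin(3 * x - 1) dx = -cos(1) + cos(2)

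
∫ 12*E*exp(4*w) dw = 3*exp(4*w + 1) + C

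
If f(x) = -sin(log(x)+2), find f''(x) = sqrt(2)*sin(log(x) + pi/4 + 2)/x^2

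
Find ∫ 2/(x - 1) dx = log(3*(x - 1)^2) + C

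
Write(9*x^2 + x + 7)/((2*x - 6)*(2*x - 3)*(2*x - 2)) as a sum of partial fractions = -115/(12*(2*x - 3)) + 17/(8*(x - 1)) + 91/(24*(x - 3))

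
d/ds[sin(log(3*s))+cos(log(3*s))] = sqrt(2)*cos(log(s) + pi/4 + log(3))/s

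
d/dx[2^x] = 2^x*log(2)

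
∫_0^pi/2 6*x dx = 3*pi^2/4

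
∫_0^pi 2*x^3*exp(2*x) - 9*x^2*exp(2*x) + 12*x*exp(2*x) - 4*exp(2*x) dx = 8 + (-2 + pi)^3*exp(2*pi)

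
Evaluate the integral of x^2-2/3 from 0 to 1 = -1/3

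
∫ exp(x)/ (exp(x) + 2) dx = log(exp(x) + 2) + C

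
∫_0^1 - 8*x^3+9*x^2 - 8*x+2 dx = -1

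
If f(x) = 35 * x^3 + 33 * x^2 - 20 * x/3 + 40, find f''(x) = 210*x + 66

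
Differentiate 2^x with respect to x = 2^x*log(2)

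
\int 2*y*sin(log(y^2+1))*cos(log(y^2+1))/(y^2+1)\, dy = sin(log(y^2 + 1))^2/2 + C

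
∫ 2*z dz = z^2 + C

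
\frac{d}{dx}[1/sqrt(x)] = -1/(2*x^(3/2))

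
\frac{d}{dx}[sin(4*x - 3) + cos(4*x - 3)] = -4*sin(4*x - 3) + 4*cos(4*x - 3)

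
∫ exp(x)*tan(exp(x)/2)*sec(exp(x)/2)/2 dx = sec(exp(x)/2) + C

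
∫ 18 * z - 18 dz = 9*z^2 - 18*z + C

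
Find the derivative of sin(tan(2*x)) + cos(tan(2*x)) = 2*sqrt(2)*cos(tan(2*x) + pi/4)/cos(2*x)^2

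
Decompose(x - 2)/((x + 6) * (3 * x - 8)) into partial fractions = 1/(13*(3*x - 8)) + 4/(13*(x + 6))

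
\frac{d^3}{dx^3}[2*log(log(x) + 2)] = (4*log(x)^2 + 22*log(x) + 32)/(x^3*log(x)^3 + 6*x^3*log(x)^2 + 12*x^3*log(x) + 8*x^3)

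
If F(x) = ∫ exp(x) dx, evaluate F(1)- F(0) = -1 + E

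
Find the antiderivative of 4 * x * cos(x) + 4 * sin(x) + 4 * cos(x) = (4*x + 4)*sin(x) + C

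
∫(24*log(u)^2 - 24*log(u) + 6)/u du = (2*log(u) - 1)^3 + C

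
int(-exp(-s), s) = exp(-s) + C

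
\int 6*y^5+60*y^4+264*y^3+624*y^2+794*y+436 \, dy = y^6 + 12*y^5 + 66*y^4 + 208*y^3 + 397*y^2 + 436*y + C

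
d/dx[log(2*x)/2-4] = 1/(2*x)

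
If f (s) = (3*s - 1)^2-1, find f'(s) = 18*s - 6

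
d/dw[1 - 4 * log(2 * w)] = -4/w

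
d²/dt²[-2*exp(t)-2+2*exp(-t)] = (2 - 2*exp(2*t))*exp(-t)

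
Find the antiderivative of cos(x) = sin(x) + C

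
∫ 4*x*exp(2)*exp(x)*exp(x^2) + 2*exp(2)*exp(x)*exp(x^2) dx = 2*exp(x^2 + x + 2) + C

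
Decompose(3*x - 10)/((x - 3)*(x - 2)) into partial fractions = 4/(x - 2) - 1/(x - 3)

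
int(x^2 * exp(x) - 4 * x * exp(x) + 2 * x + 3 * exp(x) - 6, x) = (x - 3)^2*(exp(x) + 1) + C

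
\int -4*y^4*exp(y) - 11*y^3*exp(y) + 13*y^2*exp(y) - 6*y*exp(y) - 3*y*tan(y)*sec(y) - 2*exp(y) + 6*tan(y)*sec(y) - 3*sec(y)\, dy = -y*(4*y^3 - 5*y^2 + 2*y + 2)*exp(y) + (6 - 3*y)*sec(y) + C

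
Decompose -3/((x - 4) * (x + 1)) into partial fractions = 3/(5*(x + 1)) - 3/(5*(x - 4))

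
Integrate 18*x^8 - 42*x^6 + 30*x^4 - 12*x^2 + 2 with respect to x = 2*x^9 - 6*x^7 + 6*x^5 - 4*x^3 + 2*x + C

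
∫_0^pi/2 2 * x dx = pi^2/4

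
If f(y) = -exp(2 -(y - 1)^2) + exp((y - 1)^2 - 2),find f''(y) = (4*y^2*exp(2*y^2 - 4*y - 2) - 4*y^2 - 8*y*exp(2*y^2 - 4*y - 2) + 8*y + 6*exp(2*y^2 - 4*y - 2) - 2)*exp(-y^2 + 2*y + 1)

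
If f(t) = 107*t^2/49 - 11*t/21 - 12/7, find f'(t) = 214*t/49 - 11/21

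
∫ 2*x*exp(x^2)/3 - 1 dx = -x + exp(x^2)/3 + C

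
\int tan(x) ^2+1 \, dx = tan(x) + C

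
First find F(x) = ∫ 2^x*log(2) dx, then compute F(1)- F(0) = 1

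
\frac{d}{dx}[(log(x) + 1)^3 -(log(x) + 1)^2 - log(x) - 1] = (3*log(x)^2 + 4*log(x))/x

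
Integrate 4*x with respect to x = 2*x^2 + C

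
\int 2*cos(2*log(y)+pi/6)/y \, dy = sin(2*log(y) + pi/6) + C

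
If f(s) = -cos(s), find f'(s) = sin(s)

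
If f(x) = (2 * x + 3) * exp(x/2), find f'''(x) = x*exp(x/2)/4 + 15*exp(x/2)/8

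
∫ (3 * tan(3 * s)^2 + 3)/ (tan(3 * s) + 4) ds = log(tan(3*s) + 4) + C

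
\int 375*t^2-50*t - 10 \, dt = 125*t^3 - 25*t^2 - 10*t + C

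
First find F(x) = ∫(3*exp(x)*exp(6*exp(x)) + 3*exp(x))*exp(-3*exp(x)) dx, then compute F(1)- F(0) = -exp(3) - exp(-3*E) + exp(-3) + exp(3*E)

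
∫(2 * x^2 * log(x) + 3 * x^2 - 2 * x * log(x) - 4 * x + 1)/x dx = (x - 1)^2*(log(x) + 1) + C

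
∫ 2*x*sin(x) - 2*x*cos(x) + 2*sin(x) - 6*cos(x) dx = -2*sqrt(2)*(x + 2)*sin(x + pi/4) + C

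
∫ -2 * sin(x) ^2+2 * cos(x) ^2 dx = 2*sin(x + pi/4)^2 + C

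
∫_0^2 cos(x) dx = sin(2)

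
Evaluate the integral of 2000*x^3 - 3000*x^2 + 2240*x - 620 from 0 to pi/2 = -180 - 10*pi + 5*pi^2 + 5*(-5*pi^2/2 - 6 + 5*pi)^2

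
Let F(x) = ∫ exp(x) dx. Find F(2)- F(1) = -E + exp(2)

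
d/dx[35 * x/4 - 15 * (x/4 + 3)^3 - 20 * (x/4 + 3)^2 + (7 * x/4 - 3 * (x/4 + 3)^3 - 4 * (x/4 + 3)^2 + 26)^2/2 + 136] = 27*x^5/4096 + 465*x^4/1024 + 1549*x^3/128 + 309*x^2/2 + 1867*x/2 + 2107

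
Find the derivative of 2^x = 2^x*log(2)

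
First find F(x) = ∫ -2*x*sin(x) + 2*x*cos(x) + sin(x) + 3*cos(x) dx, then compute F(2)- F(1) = -3*sin(1) + 5*cos(2) - 3*cos(1) + 5*sin(2)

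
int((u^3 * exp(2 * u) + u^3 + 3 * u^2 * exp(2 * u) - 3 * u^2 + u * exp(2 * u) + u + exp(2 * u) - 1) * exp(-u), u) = 2*u*(u^2 + 1)*sinh(u) + C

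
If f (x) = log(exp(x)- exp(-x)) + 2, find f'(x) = (exp(2*x) + 1)/(exp(2*x) - 1)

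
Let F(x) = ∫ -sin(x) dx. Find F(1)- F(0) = -1 + cos(1)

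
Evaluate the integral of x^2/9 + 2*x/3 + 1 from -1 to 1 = 56/27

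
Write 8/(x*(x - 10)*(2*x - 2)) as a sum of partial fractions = -4/(9*(x - 1)) + 2/(45*(x - 10)) + 2/(5*x)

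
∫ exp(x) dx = exp(x) + C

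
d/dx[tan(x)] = cos(x)^(-2)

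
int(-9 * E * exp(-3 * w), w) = 3*exp(1 - 3*w) + C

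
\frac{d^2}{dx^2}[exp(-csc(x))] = (-cos(x)^2 - 1 + cos(x)^2/sin(x))*exp(-1/sin(x))/sin(x)^3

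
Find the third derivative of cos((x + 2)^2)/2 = 4*x^3*sin(x^2 + 4*x + 4) + 24*x^2*sin(x^2 + 4*x + 4) + 48*x*sin(x^2 + 4*x + 4) - 6*x*cos(x^2 + 4*x + 4) + 32*sin(x^2 + 4*x + 4) - 12*cos(x^2 + 4*x + 4)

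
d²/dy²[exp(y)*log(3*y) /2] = (y^2*exp(y)*log(y) + y^2*exp(y)*log(3) + 2*y*exp(y) - exp(y))/(2*y^2)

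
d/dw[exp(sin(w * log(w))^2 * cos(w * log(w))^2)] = (log(w) + 1)*exp(1/2 - cos(2*w*log(w))/2)*exp(-(1 - cos(2*w*log(w)))^2/4)*sin(4*w*log(w))/2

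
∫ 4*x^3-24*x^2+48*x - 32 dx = x^4 - 8*x^3 + 24*x^2 - 32*x + C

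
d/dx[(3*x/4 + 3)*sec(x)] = 3*x*tan(x)*sec(x)/4 + 3*tan(x)*sec(x) + 3*sec(x)/4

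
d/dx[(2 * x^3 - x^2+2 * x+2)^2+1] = 24*x^5 - 20*x^4 + 36*x^3 + 12*x^2 + 8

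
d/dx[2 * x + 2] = 2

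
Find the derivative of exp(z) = exp(z)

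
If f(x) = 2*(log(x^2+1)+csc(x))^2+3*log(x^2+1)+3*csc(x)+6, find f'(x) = (-4*x^2*log(x^2 + 1)*cot(x)*csc(x) - 4*x^2*cot(x)*csc(x)^2 - 3*x^2*cot(x)*csc(x) + 8*x*log(x^2 + 1) + 8*x*csc(x) + 6*x - 4*log(x^2 + 1)*cot(x)*csc(x) - 4*cot(x)*csc(x)^2 - 3*cot(x)*csc(x))/(x^2 + 1)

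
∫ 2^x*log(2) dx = 2^x + C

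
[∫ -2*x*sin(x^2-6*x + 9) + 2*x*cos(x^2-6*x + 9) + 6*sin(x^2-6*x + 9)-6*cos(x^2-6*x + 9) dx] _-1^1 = sin(4) + cos(4) - sin(16) - cos(16)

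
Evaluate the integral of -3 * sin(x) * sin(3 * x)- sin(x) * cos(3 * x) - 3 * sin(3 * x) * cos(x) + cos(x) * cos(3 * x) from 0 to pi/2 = -1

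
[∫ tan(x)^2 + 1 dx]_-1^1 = 2*tan(1)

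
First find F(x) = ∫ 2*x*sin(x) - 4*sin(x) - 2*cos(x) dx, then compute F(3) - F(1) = -2*cos(1) - 2*cos(3)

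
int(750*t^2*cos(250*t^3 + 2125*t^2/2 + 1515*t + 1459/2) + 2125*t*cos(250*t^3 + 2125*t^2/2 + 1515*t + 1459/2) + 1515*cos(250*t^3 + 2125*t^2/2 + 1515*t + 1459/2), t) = sin(250*t^3 + 2125*t^2/2 + 1515*t + 1459/2) + C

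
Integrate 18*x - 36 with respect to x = 9*x^2 - 36*x + C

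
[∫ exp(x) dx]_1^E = -E + exp(E)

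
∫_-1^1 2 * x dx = 0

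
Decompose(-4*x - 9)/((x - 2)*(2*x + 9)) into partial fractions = -18/(13*(2*x + 9)) - 17/(13*(x - 2))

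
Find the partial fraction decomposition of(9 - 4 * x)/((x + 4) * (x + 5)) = -29/(x + 5) + 25/(x + 4)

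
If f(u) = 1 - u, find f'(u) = -1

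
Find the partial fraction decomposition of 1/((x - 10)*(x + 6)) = -1/(16*(x + 6)) + 1/(16*(x - 10))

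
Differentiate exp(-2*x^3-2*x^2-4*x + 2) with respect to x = (-6*x^2 - 4*x - 4)*exp(-2*x^3 - 2*x^2 - 4*x + 2)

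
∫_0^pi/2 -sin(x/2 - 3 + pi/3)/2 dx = -sin(pi/6 + 3) - cos(5*pi/12 + 3)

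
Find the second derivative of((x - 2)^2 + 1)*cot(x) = 2*x^2/tan(x) + 2*x^2/tan(x)^3 - 4*x - 8*x/tan(x) - 4*x/tan(x)^2 - 8*x/tan(x)^3 + 8 + 12/tan(x) + 8/tan(x)^2 + 10/tan(x)^3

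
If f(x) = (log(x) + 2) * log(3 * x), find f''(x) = (-2*log(x) - log(3))/x^2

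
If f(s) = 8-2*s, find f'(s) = -2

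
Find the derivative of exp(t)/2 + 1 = exp(t)/2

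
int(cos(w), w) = sin(w) + C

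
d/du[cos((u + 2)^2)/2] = -(u + 2)*sin(u^2 + 4*u + 4)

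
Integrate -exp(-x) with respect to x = exp(-x) + C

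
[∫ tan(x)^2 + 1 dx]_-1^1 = 2*tan(1)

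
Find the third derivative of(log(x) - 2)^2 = (4*log(x) - 14)/x^3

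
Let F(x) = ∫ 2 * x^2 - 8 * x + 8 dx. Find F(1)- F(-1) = 52/3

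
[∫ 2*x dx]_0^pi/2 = pi^2/4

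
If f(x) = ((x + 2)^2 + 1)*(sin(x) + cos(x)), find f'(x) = sqrt(2)*x^2*cos(x + pi/4) - 2*x*sin(x) + 6*x*cos(x) - sin(x) + 9*cos(x)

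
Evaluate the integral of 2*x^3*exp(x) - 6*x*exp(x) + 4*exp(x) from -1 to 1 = 16*exp(-1)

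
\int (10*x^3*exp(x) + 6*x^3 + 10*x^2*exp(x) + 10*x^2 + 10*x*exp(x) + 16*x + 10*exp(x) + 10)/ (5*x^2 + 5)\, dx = 3*x^2/5 + 2*x*exp(x) + 2*x + log(x^2 + 1) + C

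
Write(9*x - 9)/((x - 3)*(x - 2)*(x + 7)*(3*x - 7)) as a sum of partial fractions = -81/(14*(3*x - 7)) + 1/(35*(x + 7)) + 1/(x - 2) + 9/(10*(x - 3))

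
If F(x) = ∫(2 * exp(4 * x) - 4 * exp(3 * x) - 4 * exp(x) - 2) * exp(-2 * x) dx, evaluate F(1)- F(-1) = -(-E - 2 + exp(-1))^2 + (-2 - exp(-1) + E)^2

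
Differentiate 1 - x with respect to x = -1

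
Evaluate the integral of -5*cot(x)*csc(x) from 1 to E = -5*csc(1) + 5*csc(E)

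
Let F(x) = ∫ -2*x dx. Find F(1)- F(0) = -1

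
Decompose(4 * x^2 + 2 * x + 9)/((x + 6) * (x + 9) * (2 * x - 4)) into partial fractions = 105/(22*(x + 9)) - 47/(16*(x + 6)) + 29/(176*(x - 2))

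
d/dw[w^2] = 2*w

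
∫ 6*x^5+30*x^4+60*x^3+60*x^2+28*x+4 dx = x^6 + 6*x^5 + 15*x^4 + 20*x^3 + 14*x^2 + 4*x + C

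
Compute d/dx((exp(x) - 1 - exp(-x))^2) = (2*exp(4*x) - 2*exp(3*x) - 2*exp(x) - 2)*exp(-2*x)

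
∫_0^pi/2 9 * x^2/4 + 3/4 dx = 3*pi/8 + 3*pi^3/32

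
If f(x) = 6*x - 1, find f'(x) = 6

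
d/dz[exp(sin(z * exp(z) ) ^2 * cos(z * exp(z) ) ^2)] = (z + 1)*exp(z)*exp(1/2 - cos(2*z*exp(z))/2)*exp(-(1 - cos(2*z*exp(z)))^2/4)*sin(4*z*exp(z))/2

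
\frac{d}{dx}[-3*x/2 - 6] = -3/2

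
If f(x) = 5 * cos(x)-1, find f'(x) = -5*sin(x)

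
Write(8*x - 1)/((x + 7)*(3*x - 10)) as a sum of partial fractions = 77/(31*(3*x - 10)) + 57/(31*(x + 7))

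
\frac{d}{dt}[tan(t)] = cos(t)^(-2)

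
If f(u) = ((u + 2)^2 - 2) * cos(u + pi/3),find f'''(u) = u^2*sin(u + pi/3) + 4*u*sin(u + pi/3) - 6*u*cos(u + pi/3) - 4*sin(u + pi/3) - 12*cos(u + pi/3)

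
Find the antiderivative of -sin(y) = cos(y) + C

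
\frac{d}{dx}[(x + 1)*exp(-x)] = -x*exp(-x)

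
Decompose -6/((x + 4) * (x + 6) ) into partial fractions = 3/(x + 6) - 3/(x + 4)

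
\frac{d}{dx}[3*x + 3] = 3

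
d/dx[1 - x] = -1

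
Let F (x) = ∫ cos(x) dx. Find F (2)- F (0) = sin(2)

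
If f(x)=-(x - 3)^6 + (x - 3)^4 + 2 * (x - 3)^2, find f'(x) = -6*x^5 + 90*x^4 - 536*x^3 + 1584*x^2 - 2318*x + 1338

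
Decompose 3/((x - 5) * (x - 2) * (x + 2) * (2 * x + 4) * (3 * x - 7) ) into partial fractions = -243/(2704*(3*x - 7)) - 681/(264992*(x + 2)) - 3/(728*(x + 2)^2) + 1/(32*(x - 2)) + 1/(784*(x - 5))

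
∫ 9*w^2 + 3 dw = 3*w^3 + 3*w + C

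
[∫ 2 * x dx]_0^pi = pi^2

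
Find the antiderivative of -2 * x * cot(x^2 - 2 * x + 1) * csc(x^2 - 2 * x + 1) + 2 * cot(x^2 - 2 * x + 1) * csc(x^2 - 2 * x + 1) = csc((x - 1)^2) + C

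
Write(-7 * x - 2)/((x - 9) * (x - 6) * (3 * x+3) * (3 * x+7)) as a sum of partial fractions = -129/(3400*(3*x + 7)) + 1/(168*(x + 1)) + 44/(1575*(x - 6)) - 13/(612*(x - 9))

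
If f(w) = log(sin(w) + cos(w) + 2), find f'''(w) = 2*cos(2*w)/(2*sqrt(2)*sin(w)^2*cos(w + pi/4) + 12*sin(w)*cos(w) + 15*sin(w) + 13*cos(w) + 14)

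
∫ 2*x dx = x^2 + C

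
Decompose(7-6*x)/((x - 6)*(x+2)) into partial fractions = -19/(8*(x + 2)) - 29/(8*(x - 6))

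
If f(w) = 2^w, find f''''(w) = 2^w*log(2)^4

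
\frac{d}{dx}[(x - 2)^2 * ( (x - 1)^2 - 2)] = 4*x^3 - 18*x^2 + 22*x - 4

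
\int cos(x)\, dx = sin(x) + C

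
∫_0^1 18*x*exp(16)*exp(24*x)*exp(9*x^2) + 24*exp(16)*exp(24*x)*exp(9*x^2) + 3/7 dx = -exp(16) + 3/7 + exp(49)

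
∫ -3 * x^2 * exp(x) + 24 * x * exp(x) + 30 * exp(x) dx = 3*x*(10 - x)*exp(x) + C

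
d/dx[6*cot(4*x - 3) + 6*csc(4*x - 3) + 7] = -24*cot(4*x - 3)^2 - 24*cot(4*x - 3)*csc(4*x - 3) - 24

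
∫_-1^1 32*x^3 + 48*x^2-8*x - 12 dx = 8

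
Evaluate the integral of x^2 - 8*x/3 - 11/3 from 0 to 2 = -10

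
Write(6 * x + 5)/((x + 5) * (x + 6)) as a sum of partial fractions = 31/(x + 6) - 25/(x + 5)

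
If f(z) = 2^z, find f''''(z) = 2^z*log(2)^4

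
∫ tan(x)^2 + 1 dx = tan(x) + C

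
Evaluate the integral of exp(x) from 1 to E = -E + exp(E)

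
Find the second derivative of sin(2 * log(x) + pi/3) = -2*(2*sin(2*log(x) + pi/3) + cos(2*log(x) + pi/3))/x^2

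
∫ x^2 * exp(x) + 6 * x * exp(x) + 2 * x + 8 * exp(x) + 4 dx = (x + 2)^2*(exp(x) + 1) + C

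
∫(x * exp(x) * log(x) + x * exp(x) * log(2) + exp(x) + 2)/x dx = (exp(x) + 2)*log(2*x) + C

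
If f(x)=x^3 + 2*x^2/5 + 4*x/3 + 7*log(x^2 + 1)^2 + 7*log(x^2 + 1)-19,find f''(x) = (30*x^5 + 4*x^4 + 60*x^3 - 140*x^2*log(x^2 + 1) + 218*x^2 + 30*x + 140*log(x^2 + 1) + 74)/(5*x^4 + 10*x^2 + 5)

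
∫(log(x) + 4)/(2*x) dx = (log(x) + 4)^2/4 + C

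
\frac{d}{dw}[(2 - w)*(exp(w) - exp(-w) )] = (-w*exp(2*w) - w + exp(2*w) + 3)*exp(-w)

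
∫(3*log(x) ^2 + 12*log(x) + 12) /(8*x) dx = (log(x) + 2)^3/8 + C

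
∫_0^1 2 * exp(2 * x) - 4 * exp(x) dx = -1 + (-2 + E)^2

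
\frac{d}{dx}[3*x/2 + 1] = 3/2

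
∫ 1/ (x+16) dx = log(x/4 + 4) + C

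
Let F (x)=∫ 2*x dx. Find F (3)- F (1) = 8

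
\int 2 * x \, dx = x^2 + C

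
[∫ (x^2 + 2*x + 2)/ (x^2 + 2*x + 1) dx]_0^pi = -1/(1 + pi) + 1 + pi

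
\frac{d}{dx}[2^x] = 2^x*log(2)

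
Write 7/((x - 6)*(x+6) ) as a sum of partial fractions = -7/(12*(x + 6)) + 7/(12*(x - 6))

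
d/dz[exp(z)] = exp(z)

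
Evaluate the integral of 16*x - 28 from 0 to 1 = -20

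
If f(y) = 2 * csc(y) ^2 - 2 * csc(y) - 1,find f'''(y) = 2*(-1 + 8/sin(y) + 6/sin(y)^2 - 24/sin(y)^3)*cos(y)/sin(y)^2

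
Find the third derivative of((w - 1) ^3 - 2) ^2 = 120*w^3 - 360*w^2 + 360*w - 144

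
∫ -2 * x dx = -x^2 + C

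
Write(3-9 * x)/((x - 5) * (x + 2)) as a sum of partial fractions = -3/(x + 2) - 6/(x - 5)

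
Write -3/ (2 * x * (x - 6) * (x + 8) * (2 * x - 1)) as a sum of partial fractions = 12/(187*(2*x - 1)) + 3/(3808*(x + 8)) - 1/(616*(x - 6)) - 1/(32*x)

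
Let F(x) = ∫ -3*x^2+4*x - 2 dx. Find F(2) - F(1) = -3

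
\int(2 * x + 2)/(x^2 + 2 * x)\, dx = log(x*(x + 2)) + C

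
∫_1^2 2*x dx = 3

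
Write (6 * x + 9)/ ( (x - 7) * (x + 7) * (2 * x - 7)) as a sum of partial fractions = -40/(49*(2*x - 7)) - 11/(98*(x + 7)) + 51/(98*(x - 7))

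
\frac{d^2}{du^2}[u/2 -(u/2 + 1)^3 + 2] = -3*u/4 - 3/2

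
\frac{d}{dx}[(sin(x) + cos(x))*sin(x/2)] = sqrt(2)*(sin(x/2)*cos(x + pi/4) + sin(x + pi/4)*cos(x/2)/2)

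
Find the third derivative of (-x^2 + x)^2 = 24*x - 12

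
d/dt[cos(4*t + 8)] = -4*sin(4*t + 8)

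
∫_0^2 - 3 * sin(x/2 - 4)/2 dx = 3*cos(3) - 3*cos(4)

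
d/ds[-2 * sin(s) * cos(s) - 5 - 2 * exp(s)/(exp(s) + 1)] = (4*exp(2*s)*sin(s)^2 - 2*exp(2*s) + 8*exp(s)*sin(s)^2 - 6*exp(s) + 4*sin(s)^2 - 2)/(exp(2*s) + 2*exp(s) + 1)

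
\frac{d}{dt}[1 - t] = -1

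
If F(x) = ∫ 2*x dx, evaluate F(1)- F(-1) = 0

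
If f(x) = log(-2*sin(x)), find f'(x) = 1/tan(x)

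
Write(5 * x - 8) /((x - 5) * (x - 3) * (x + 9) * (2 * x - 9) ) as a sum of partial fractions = -116/(81*(2*x - 9)) + 53/(4536*(x + 9)) + 7/(72*(x - 3)) + 17/(28*(x - 5))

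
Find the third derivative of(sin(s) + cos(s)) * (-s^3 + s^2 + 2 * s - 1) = sqrt(2)*s^3*cos(s + pi/4) + 10*s^2*sin(s) + 8*s^2*cos(s) + 14*s*sin(s) - 26*s*cos(s) - 19*sin(s) - 5*cos(s)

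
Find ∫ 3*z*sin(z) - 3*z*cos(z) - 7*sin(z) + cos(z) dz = -sqrt(2)*(3*z - 4)*sin(z + pi/4) + C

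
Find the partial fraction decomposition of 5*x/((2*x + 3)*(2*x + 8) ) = -3/(2*(2*x + 3)) + 2/(x + 4)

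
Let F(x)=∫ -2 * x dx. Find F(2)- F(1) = -3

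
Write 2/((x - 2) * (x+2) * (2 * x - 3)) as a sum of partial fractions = -8/(7*(2*x - 3)) + 1/(14*(x + 2)) + 1/(2*(x - 2))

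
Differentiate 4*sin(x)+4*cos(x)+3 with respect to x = -4*sin(x) + 4*cos(x)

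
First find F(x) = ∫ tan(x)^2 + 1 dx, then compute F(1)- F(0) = tan(1)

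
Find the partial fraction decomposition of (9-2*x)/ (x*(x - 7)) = -5/(7*(x - 7)) - 9/(7*x)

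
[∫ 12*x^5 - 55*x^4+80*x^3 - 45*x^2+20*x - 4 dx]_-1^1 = -60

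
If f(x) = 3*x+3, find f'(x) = 3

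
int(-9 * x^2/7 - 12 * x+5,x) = -3*x^3/7 - 6*x^2 + 5*x + C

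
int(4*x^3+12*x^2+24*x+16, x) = x^4 + 4*x^3 + 12*x^2 + 16*x + C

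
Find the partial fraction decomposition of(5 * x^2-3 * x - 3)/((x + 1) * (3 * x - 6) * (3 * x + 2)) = -11/(24*(3*x + 2)) + 5/(9*(x + 1)) + 11/(72*(x - 2))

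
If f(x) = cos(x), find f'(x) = -sin(x)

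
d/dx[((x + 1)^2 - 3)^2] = 4*x^3 + 12*x^2 - 8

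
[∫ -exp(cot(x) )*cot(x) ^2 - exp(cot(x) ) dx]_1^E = -exp(cot(1)) + exp(cot(E))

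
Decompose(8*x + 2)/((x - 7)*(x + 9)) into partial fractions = 35/(8*(x + 9)) + 29/(8*(x - 7))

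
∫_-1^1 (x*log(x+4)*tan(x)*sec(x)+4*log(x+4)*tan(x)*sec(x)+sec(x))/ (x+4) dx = (-log(3) + log(5))/cos(1)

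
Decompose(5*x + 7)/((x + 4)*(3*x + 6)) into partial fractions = 13/(6*(x + 4)) - 1/(2*(x + 2))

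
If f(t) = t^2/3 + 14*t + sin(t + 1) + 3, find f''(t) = 2/3 - sin(t + 1)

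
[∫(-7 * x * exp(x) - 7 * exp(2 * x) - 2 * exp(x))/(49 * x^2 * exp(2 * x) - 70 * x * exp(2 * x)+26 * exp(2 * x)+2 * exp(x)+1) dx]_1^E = -acot(2*E/(1 + E)) + acot((-5 + 7*E)*exp(E)/(1 + exp(E)))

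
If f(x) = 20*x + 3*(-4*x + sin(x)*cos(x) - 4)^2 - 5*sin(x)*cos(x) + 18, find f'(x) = 48*x*sin(x)^2 + 72*x - 12*sin(x)^3*cos(x) + 58*sin(x)^2 - 18*sin(x)*cos(x) + 87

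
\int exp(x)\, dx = exp(x) + C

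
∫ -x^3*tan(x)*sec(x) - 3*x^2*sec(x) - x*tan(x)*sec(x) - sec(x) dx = -x*(x^2 + 1)*sec(x) + C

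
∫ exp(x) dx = exp(x) + C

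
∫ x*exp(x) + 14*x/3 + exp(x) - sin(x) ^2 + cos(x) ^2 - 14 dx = 7*x^2/3 + x*exp(x) - 14*x + sin(2*x)/2 + C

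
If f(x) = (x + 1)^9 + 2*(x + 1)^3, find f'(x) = 9*x^8 + 72*x^7 + 252*x^6 + 504*x^5 + 630*x^4 + 504*x^3 + 258*x^2 + 84*x + 15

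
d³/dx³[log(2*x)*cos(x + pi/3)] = (x^3*log(x)*sin(x + pi/3) + x^3*log(2)*sin(x + pi/3) - 3*x^2*cos(x + pi/3) + 3*x*sin(x + pi/3) + 2*cos(x + pi/3))/x^3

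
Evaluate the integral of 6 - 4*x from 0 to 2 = 4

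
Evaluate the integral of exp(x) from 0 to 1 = -1 + E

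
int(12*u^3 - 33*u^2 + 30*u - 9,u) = 3*u^4 - 11*u^3 + 15*u^2 - 9*u + C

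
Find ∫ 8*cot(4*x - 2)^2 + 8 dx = -2*cot(4*x - 2) + C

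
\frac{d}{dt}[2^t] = 2^t*log(2)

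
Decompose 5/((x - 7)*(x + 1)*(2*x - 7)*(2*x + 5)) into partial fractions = -5/(171*(2*x + 5)) - 5/(189*(2*x - 7)) + 5/(216*(x + 1)) + 5/(1064*(x - 7))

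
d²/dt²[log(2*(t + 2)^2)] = -2/(t^2 + 4*t + 4)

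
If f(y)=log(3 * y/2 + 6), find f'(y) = 1/(y + 4)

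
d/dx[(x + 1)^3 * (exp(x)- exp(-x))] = (x^3*exp(2*x) + x^3 + 6*x^2*exp(2*x) + 9*x*exp(2*x) - 3*x + 4*exp(2*x) - 2)*exp(-x)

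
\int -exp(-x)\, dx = exp(-x) + C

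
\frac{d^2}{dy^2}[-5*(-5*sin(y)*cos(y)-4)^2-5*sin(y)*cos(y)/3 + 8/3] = -500*(1 - cos(2*y))^2 + 1210*sin(2*y)/3 - 1000*cos(2*y) + 750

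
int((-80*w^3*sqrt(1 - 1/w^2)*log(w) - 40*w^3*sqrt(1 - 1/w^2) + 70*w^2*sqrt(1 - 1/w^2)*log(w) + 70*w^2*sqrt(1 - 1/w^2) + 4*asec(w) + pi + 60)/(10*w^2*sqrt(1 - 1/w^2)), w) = -w*(4*w - 7)*log(w) + (4*asec(w) + pi)^2/80 + 6*asec(w) + C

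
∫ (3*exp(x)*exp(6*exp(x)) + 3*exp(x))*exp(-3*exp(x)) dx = 2*sinh(3*exp(x)) + C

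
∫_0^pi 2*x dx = pi^2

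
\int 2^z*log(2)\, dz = 2^z + C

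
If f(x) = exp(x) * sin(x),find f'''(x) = 2*sqrt(2)*exp(x)*cos(x + pi/4)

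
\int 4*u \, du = 2*u^2 + C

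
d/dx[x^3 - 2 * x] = 3*x^2 - 2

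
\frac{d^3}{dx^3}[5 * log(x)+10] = 10/x^3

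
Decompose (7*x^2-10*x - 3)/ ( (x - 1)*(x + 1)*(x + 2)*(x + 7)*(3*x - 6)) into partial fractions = 41/(648*(x + 7)) - 1/(4*(x + 2)) + 7/(54*(x + 1)) + 1/(24*(x - 1)) + 5/(324*(x - 2))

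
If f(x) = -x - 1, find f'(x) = -1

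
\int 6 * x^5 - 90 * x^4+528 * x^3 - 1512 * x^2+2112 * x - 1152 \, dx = x^6 - 18*x^5 + 132*x^4 - 504*x^3 + 1056*x^2 - 1152*x + C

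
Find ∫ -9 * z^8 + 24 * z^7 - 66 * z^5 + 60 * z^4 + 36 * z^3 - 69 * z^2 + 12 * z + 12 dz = -z^9 + 3*z^8 - 11*z^6 + 12*z^5 + 9*z^4 - 23*z^3 + 6*z^2 + 12*z + C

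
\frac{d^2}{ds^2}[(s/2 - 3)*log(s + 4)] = (s + 14)/(2*s^2 + 16*s + 32)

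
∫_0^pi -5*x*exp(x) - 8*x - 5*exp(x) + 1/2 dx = -5*pi*exp(pi) - 4*pi^2 + pi/2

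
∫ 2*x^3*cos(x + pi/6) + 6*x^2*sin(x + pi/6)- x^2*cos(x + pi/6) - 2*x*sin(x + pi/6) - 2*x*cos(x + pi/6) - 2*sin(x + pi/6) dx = -x*(-2*x^2 + x + 2)*sin(x + pi/6) + C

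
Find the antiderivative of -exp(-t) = exp(-t) + C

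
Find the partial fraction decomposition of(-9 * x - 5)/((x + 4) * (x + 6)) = -49/(2*(x + 6)) + 31/(2*(x + 4))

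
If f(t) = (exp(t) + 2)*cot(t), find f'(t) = exp(t)/tan(t) - exp(t)/sin(t)^2 - 2/sin(t)^2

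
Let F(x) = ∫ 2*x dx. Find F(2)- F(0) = 4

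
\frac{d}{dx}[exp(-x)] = -exp(-x)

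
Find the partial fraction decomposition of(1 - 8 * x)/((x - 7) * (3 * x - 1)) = 1/(4*(3*x - 1)) - 11/(4*(x - 7))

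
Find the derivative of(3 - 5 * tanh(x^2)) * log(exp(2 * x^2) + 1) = -2*x*(5*exp(2*x^2)*log(exp(2*x^2) + 1)/cosh(x^2)^2 + 10*exp(2*x^2)*tanh(x^2) - 6*exp(2*x^2) + 5*log(exp(2*x^2) + 1)/cosh(x^2)^2)/(exp(2*x^2) + 1)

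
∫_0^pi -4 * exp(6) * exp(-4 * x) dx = -exp(6) + exp(6 - 4*pi)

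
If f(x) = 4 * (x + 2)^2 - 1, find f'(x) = 8*x + 16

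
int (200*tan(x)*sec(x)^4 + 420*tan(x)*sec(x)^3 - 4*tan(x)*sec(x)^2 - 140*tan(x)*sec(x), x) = 2*(25*sec(x)^3 + 70*sec(x)^2 - sec(x) - 70)*sec(x) + C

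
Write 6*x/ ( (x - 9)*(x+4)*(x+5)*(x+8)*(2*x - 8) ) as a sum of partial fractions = -1/(102*(x + 8)) + 5/(126*(x + 5)) - 3/(104*(x + 4)) - 1/(360*(x - 4)) + 27/(15470*(x - 9))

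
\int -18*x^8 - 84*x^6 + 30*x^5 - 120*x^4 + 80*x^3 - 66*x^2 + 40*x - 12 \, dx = -2*x^9 - 12*x^7 + 5*x^6 - 24*x^5 + 20*x^4 - 22*x^3 + 20*x^2 - 12*x + C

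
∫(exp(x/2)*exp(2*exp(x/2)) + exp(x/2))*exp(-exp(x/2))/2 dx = 2*sinh(exp(x/2)) + C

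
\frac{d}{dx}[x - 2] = 1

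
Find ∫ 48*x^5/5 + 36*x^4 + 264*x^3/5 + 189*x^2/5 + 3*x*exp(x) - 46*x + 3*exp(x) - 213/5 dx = x*(8*x^5 + 36*x^4 + 66*x^3 + 63*x^2 - 115*x + 15*exp(x) - 213)/5 + C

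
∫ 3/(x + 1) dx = 3*log(x + 1) + C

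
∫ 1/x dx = log(3*x) + C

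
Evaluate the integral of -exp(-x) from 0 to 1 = -1 + exp(-1)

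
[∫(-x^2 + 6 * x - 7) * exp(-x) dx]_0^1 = -3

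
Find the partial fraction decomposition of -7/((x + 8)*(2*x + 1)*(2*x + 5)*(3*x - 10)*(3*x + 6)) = -27/(62560*(3*x - 10)) + 2/(165*(2*x + 5)) + 14/(3105*(2*x + 1)) - 7/(100980*(x + 8)) - 7/(864*(x + 2))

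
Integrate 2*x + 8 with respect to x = x^2 + 8*x + C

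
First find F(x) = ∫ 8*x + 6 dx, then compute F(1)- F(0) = 10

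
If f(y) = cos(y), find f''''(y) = cos(y)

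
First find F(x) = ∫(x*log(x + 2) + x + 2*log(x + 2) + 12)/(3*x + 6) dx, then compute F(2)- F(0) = 16*log(2)/3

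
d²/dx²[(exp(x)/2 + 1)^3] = 9*exp(3*x)/8 + 3*exp(2*x) + 3*exp(x)/2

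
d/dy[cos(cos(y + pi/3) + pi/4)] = sin(y + pi/3)*sin(cos(y + pi/3) + pi/4)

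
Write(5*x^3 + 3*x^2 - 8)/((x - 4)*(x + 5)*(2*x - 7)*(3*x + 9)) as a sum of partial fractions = -1945/(663*(2*x - 7)) + 31/(51*(x + 5)) - 58/(273*(x + 3)) + 40/(21*(x - 4))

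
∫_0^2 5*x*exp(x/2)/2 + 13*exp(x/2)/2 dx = -3 + 13*E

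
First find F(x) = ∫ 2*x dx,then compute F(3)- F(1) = 8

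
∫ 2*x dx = x^2 + C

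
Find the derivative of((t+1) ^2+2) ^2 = 4*t^3 + 12*t^2 + 20*t + 12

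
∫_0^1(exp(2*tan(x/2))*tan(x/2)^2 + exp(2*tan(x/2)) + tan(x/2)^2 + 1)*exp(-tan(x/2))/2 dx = -exp(-tan(1/2)) + exp(tan(1/2))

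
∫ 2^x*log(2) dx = 2^x + C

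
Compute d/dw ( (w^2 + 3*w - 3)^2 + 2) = 4*w^3 + 18*w^2 + 6*w - 18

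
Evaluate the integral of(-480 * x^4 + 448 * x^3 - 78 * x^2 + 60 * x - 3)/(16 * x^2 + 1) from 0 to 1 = 1 + log(17)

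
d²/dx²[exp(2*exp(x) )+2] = 2*exp(x + 2*exp(x)) + 4*exp(2*x + 2*exp(x))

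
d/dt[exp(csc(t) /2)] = -exp(csc(t)/2)*cot(t)*csc(t)/2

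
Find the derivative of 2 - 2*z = -2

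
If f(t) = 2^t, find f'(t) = 2^t*log(2)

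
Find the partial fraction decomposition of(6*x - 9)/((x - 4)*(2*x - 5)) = -4/(2*x - 5) + 5/(x - 4)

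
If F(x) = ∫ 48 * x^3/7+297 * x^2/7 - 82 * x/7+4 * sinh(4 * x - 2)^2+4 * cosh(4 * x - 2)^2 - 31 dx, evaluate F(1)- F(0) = -21 + sinh(4)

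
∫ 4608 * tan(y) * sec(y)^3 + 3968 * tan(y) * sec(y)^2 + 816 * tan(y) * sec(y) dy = 16*(51 + 124/cos(y) + 96/cos(y)^2)/cos(y) + C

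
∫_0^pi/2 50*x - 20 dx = -4 + (-2 + 5*pi/2)^2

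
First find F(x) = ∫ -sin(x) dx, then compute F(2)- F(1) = -cos(1) + cos(2)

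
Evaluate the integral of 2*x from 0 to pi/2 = pi^2/4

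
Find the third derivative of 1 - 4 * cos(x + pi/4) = -4*sin(x + pi/4)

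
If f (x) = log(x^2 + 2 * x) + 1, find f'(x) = (2*x + 2)/(x^2 + 2*x)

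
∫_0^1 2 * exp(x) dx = -2 + 2*E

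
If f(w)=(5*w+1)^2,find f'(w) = 50*w + 10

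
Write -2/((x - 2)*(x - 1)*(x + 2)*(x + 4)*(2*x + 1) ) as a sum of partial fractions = -32/(315*(2*x + 1)) - 1/(210*(x + 4)) + 1/(36*(x + 2)) + 2/(45*(x - 1)) - 1/(60*(x - 2))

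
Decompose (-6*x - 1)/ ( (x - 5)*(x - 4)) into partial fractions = 25/(x - 4) - 31/(x - 5)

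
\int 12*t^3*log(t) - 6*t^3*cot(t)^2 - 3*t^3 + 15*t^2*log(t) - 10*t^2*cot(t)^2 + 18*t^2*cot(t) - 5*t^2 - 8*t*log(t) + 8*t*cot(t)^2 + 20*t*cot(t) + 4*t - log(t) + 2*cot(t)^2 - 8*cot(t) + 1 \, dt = (t*log(t) + 2*cot(t))*(3*t^3 + 5*t^2 - 4*t - 1) + C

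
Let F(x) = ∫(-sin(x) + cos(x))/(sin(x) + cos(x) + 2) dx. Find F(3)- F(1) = -log(cos(1) + sin(1) + 2) + log(cos(3) + sin(3) + 2)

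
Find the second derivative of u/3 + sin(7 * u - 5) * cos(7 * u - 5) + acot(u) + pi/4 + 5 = (-98*u^4*sin(14*u - 10) - 196*u^2*sin(14*u - 10) + 2*u - 98*sin(14*u - 10))/(u^4 + 2*u^2 + 1)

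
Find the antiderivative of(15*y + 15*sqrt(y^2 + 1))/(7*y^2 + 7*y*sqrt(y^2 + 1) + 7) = 15*log(y + sqrt(y^2 + 1))/7 + C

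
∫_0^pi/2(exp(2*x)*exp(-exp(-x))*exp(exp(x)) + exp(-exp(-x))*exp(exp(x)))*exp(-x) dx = -1 + exp(-exp(-pi/2) + exp(pi/2))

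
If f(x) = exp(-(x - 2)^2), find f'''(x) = (-8*x^3 + 48*x^2 - 84*x + 40)*exp(-x^2 + 4*x - 4)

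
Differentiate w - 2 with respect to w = 1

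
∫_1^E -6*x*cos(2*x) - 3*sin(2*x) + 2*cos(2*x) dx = 2*sin(2) + (1 - 3*E)*sin(2*E)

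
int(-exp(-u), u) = exp(-u) + C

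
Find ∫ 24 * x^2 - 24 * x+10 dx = 8*x^3 - 12*x^2 + 10*x + C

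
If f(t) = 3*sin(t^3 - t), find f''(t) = -27*t^4*sin(t^3 - t) + 18*t^2*sin(t^3 - t) + 18*t*cos(t^3 - t) - 3*sin(t^3 - t)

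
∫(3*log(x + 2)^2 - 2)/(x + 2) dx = (log(x + 2)^2 - 2)*log(x + 2) + C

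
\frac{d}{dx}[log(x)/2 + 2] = 1/(2*x)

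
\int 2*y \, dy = y^2 + C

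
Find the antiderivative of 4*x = 2*x^2 + C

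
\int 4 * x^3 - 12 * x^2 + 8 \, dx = x^4 - 4*x^3 + 8*x + C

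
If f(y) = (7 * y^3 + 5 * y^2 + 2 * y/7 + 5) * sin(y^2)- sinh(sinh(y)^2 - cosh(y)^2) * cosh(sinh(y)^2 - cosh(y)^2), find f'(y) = 14*y^4*cos(y^2) + 10*y^3*cos(y^2) + 21*y^2*sin(y^2) + 4*y^2*cos(y^2)/7 + 10*sqrt(2)*y*sin(y^2 + pi/4) + 2*sin(y^2)/7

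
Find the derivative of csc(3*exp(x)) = -3*exp(x)*cot(3*exp(x))*csc(3*exp(x))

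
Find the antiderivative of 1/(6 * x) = log(x)/6 + C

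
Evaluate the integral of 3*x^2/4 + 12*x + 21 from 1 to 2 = 163/4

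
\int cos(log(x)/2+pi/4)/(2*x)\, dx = sin(log(x)/2 + pi/4) + C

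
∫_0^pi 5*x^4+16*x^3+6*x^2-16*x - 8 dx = (2 + pi)^2*(-2*pi + pi^3)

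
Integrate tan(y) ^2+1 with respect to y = tan(y) + C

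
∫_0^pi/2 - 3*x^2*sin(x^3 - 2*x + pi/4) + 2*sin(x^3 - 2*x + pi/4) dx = -sqrt(2)/2 - sin(-pi^3/8 + pi/4)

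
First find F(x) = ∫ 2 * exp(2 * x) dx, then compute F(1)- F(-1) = -exp(-2) + exp(2)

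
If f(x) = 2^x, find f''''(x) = 2^x*log(2)^4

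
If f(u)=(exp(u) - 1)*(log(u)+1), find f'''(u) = (u^3*exp(u)*log(u) + u^3*exp(u) + 3*u^2*exp(u) - 3*u*exp(u) + 2*exp(u) - 2)/u^3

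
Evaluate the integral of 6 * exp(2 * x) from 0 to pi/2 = -3 + 3*exp(pi)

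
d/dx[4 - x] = -1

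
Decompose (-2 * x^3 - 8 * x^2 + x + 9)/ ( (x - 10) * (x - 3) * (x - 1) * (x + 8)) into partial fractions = -19/(66*(x + 8)) + 57/(77*(x - 3)) - 103/(42*(x - 10))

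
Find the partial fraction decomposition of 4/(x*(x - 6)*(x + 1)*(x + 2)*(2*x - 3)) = -64/(945*(2*x - 3)) + 1/(28*(x + 2)) - 4/(35*(x + 1)) + 1/(756*(x - 6)) + 1/(9*x)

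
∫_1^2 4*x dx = 6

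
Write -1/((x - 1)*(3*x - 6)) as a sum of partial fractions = 1/(3*(x - 1)) - 1/(3*(x - 2))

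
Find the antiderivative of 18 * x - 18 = 9*x^2 - 18*x + C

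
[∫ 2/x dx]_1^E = 2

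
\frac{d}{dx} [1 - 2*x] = -2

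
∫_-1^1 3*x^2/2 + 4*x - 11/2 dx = -10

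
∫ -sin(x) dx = cos(x) + C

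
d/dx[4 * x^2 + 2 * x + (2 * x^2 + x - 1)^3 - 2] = 48*x^5 + 60*x^4 - 24*x^3 - 33*x^2 + 14*x + 5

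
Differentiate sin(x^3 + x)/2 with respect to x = (3*x^2 + 1)*cos(x*(x^2 + 1))/2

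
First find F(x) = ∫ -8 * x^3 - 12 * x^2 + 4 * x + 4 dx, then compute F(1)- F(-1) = 0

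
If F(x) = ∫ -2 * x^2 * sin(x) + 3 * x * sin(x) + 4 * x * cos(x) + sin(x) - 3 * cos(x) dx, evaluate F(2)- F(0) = cos(2) + 1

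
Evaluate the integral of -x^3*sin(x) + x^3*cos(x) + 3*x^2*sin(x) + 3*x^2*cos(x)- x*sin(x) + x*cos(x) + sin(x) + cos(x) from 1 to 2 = 10*cos(2) - 2*sin(1) - 2*cos(1) + 10*sin(2)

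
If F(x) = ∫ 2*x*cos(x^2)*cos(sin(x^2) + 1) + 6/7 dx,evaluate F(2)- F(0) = -sin(1) + sin(sin(4) + 1) + 12/7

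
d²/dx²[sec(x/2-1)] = tan(x/2 - 1)^2*sec(x/2 - 1)/2 + sec(x/2 - 1)/4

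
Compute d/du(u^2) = 2*u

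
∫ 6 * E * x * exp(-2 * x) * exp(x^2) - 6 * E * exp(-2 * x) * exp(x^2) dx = 3*exp((x - 1)^2) + C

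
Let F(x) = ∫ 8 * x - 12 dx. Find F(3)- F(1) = 8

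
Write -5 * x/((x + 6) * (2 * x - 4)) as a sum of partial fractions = -15/(8*(x + 6)) - 5/(8*(x - 2))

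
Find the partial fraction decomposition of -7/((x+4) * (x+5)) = 7/(x + 5) - 7/(x + 4)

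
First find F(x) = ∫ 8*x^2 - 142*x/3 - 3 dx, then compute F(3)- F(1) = -126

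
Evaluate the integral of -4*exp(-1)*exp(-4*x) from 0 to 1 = -exp(-1) + exp(-5)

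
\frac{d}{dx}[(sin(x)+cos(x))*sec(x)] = cos(x)^(-2)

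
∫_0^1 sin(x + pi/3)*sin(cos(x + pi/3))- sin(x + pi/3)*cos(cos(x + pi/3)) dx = -cos(1/2) - sin(1/2) + sin(cos(1 + pi/3)) + cos(cos(1 + pi/3))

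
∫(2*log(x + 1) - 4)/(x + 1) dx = (log(x + 1) - 2)^2 + C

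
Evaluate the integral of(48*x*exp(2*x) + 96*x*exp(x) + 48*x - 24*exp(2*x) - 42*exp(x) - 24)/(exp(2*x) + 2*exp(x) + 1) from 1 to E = -24*E - 6*E/(1 + E) + 6*exp(E)/(1 + exp(E)) + 24*exp(2)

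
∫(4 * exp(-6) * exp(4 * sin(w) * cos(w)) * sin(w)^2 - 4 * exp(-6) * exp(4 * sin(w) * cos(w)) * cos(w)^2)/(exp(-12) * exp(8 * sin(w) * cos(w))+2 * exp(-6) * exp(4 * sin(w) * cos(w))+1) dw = 1/(exp(2*sin(2*w) - 6) + 1) + C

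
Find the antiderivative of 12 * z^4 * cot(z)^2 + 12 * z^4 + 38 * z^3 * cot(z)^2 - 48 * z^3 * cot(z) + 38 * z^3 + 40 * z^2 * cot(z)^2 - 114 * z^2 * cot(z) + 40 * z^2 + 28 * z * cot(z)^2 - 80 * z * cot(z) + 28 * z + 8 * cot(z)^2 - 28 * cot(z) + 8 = -2*(2*z^2 + 5*z + 2)*(3*z^2 + 2*z + 2)*cot(z) + C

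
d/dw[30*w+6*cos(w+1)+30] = 30 - 6*sin(w + 1)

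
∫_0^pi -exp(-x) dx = -1 + exp(-pi)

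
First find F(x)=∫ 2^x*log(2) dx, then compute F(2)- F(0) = 3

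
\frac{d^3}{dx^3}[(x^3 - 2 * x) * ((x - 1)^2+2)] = 60*x^2 - 48*x + 6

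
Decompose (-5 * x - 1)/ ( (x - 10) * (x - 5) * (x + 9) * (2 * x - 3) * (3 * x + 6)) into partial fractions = -8/(3087*(2*x - 3)) + 22/(58653*(x + 9)) - 1/(1372*(x + 2)) + 13/(5145*(x - 5)) - 1/(1140*(x - 10))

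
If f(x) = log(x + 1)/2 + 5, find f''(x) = -1/(2*x^2 + 4*x + 2)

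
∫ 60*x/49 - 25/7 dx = 30*x^2/49 - 25*x/7 + C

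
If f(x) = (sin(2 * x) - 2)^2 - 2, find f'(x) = 2*sin(4*x) - 8*cos(2*x)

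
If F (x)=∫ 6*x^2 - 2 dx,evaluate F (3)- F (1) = 48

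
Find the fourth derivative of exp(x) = exp(x)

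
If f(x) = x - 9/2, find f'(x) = 1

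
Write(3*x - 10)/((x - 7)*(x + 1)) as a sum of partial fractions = 13/(8*(x + 1)) + 11/(8*(x - 7))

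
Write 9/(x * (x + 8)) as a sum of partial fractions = -9/(8*(x + 8)) + 9/(8*x)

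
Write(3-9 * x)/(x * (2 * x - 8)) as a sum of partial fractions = -33/(8*(x - 4)) - 3/(8*x)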